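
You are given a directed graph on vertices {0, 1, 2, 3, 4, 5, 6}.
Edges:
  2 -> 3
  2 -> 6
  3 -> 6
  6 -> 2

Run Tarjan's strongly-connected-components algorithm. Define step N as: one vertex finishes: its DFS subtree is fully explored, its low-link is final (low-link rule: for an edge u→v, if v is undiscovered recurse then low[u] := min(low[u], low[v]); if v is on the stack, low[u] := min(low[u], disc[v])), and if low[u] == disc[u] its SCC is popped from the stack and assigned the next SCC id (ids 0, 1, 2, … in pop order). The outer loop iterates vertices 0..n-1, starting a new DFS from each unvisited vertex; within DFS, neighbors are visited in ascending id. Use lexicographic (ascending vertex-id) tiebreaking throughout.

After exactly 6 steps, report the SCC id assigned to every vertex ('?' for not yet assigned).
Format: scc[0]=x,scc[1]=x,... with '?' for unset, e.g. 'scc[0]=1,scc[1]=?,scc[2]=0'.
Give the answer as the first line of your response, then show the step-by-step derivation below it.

scc[0]=0,scc[1]=1,scc[2]=2,scc[3]=2,scc[4]=3,scc[5]=?,scc[6]=2

step 1: low=(low[0]=0,low[1]=?,low[2]=?,low[3]=?,low[4]=?,low[5]=?,low[6]=?); scc=(scc[0]=0,scc[1]=?,scc[2]=?,scc[3]=?,scc[4]=?,scc[5]=?,scc[6]=?)
step 2: low=(low[0]=0,low[1]=1,low[2]=?,low[3]=?,low[4]=?,low[5]=?,low[6]=?); scc=(scc[0]=0,scc[1]=1,scc[2]=?,scc[3]=?,scc[4]=?,scc[5]=?,scc[6]=?)
step 3: low=(low[0]=0,low[1]=1,low[2]=2,low[3]=3,low[4]=?,low[5]=?,low[6]=2); scc=(scc[0]=0,scc[1]=1,scc[2]=?,scc[3]=?,scc[4]=?,scc[5]=?,scc[6]=?)
step 4: low=(low[0]=0,low[1]=1,low[2]=2,low[3]=2,low[4]=?,low[5]=?,low[6]=2); scc=(scc[0]=0,scc[1]=1,scc[2]=?,scc[3]=?,scc[4]=?,scc[5]=?,scc[6]=?)
step 5: low=(low[0]=0,low[1]=1,low[2]=2,low[3]=2,low[4]=?,low[5]=?,low[6]=2); scc=(scc[0]=0,scc[1]=1,scc[2]=2,scc[3]=2,scc[4]=?,scc[5]=?,scc[6]=2)
step 6: low=(low[0]=0,low[1]=1,low[2]=2,low[3]=2,low[4]=5,low[5]=?,low[6]=2); scc=(scc[0]=0,scc[1]=1,scc[2]=2,scc[3]=2,scc[4]=3,scc[5]=?,scc[6]=2)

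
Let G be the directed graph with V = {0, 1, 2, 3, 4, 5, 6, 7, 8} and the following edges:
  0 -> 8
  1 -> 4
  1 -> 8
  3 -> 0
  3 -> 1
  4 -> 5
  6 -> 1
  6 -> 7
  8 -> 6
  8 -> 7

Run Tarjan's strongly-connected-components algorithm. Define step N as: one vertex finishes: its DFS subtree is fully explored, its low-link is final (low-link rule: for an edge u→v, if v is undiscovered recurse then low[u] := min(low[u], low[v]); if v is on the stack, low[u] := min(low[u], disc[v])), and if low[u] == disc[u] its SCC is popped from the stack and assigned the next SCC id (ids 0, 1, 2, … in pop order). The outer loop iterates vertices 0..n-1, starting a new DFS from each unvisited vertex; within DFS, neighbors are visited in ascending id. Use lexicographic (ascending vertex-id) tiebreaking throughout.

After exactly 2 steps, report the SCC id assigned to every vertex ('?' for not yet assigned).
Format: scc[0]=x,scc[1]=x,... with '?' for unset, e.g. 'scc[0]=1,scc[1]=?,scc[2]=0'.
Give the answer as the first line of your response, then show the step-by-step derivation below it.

scc[0]=?,scc[1]=?,scc[2]=?,scc[3]=?,scc[4]=1,scc[5]=0,scc[6]=?,scc[7]=?,scc[8]=?

step 1: low=(low[0]=0,low[1]=3,low[2]=?,low[3]=?,low[4]=4,low[5]=5,low[6]=2,low[7]=?,low[8]=1); scc=(scc[0]=?,scc[1]=?,scc[2]=?,scc[3]=?,scc[4]=?,scc[5]=0,scc[6]=?,scc[7]=?,scc[8]=?)
step 2: low=(low[0]=0,low[1]=3,low[2]=?,low[3]=?,low[4]=4,low[5]=5,low[6]=2,low[7]=?,low[8]=1); scc=(scc[0]=?,scc[1]=?,scc[2]=?,scc[3]=?,scc[4]=1,scc[5]=0,scc[6]=?,scc[7]=?,scc[8]=?)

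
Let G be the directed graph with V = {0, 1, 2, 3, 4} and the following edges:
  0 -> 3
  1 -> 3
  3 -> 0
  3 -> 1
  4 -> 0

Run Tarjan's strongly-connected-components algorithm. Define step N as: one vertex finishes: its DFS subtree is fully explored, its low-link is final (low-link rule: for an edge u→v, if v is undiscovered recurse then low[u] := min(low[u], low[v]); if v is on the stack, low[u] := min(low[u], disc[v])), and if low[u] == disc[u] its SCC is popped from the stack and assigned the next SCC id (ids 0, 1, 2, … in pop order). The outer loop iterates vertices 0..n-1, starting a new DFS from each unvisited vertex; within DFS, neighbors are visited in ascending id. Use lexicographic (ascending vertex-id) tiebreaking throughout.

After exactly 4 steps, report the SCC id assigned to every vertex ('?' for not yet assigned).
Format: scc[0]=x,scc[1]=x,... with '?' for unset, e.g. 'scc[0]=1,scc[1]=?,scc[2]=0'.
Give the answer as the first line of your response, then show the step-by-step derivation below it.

scc[0]=0,scc[1]=0,scc[2]=1,scc[3]=0,scc[4]=?

step 1: low=(low[0]=0,low[1]=1,low[2]=?,low[3]=0,low[4]=?); scc=(scc[0]=?,scc[1]=?,scc[2]=?,scc[3]=?,scc[4]=?)
step 2: low=(low[0]=0,low[1]=1,low[2]=?,low[3]=0,low[4]=?); scc=(scc[0]=?,scc[1]=?,scc[2]=?,scc[3]=?,scc[4]=?)
step 3: low=(low[0]=0,low[1]=1,low[2]=?,low[3]=0,low[4]=?); scc=(scc[0]=0,scc[1]=0,scc[2]=?,scc[3]=0,scc[4]=?)
step 4: low=(low[0]=0,low[1]=1,low[2]=3,low[3]=0,low[4]=?); scc=(scc[0]=0,scc[1]=0,scc[2]=1,scc[3]=0,scc[4]=?)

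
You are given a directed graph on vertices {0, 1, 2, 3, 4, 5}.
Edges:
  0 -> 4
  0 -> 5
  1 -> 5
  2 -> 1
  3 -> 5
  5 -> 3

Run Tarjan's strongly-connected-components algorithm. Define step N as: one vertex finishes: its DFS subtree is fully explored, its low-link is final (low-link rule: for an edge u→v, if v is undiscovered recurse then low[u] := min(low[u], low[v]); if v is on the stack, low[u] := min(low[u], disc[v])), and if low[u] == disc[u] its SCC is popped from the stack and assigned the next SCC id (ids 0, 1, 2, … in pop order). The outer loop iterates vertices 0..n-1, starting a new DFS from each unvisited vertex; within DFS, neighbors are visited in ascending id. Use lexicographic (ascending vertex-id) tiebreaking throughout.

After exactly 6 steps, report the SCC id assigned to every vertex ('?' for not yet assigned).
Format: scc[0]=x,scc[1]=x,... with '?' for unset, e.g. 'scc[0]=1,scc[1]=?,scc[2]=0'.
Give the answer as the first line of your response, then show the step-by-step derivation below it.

scc[0]=2,scc[1]=3,scc[2]=4,scc[3]=1,scc[4]=0,scc[5]=1

step 1: low=(low[0]=0,low[1]=?,low[2]=?,low[3]=?,low[4]=1,low[5]=?); scc=(scc[0]=?,scc[1]=?,scc[2]=?,scc[3]=?,scc[4]=0,scc[5]=?)
step 2: low=(low[0]=0,low[1]=?,low[2]=?,low[3]=2,low[4]=1,low[5]=2); scc=(scc[0]=?,scc[1]=?,scc[2]=?,scc[3]=?,scc[4]=0,scc[5]=?)
step 3: low=(low[0]=0,low[1]=?,low[2]=?,low[3]=2,low[4]=1,low[5]=2); scc=(scc[0]=?,scc[1]=?,scc[2]=?,scc[3]=1,scc[4]=0,scc[5]=1)
step 4: low=(low[0]=0,low[1]=?,low[2]=?,low[3]=2,low[4]=1,low[5]=2); scc=(scc[0]=2,scc[1]=?,scc[2]=?,scc[3]=1,scc[4]=0,scc[5]=1)
step 5: low=(low[0]=0,low[1]=4,low[2]=?,low[3]=2,low[4]=1,low[5]=2); scc=(scc[0]=2,scc[1]=3,scc[2]=?,scc[3]=1,scc[4]=0,scc[5]=1)
step 6: low=(low[0]=0,low[1]=4,low[2]=5,low[3]=2,low[4]=1,low[5]=2); scc=(scc[0]=2,scc[1]=3,scc[2]=4,scc[3]=1,scc[4]=0,scc[5]=1)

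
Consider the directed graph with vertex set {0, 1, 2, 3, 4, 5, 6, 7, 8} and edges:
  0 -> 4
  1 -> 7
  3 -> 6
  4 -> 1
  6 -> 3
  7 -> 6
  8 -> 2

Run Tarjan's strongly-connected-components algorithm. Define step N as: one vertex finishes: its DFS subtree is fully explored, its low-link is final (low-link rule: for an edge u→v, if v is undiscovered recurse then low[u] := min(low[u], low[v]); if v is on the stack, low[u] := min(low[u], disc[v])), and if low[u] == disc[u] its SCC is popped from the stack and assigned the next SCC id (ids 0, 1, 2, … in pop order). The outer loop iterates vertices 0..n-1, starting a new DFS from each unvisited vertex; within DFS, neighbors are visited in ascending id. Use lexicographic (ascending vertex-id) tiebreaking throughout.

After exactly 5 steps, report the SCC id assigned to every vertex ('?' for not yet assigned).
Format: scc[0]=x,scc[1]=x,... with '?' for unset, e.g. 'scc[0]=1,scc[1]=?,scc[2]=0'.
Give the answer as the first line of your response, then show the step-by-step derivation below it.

scc[0]=?,scc[1]=2,scc[2]=?,scc[3]=0,scc[4]=3,scc[5]=?,scc[6]=0,scc[7]=1,scc[8]=?

step 1: low=(low[0]=0,low[1]=2,low[2]=?,low[3]=4,low[4]=1,low[5]=?,low[6]=4,low[7]=3,low[8]=?); scc=(scc[0]=?,scc[1]=?,scc[2]=?,scc[3]=?,scc[4]=?,scc[5]=?,scc[6]=?,scc[7]=?,scc[8]=?)
step 2: low=(low[0]=0,low[1]=2,low[2]=?,low[3]=4,low[4]=1,low[5]=?,low[6]=4,low[7]=3,low[8]=?); scc=(scc[0]=?,scc[1]=?,scc[2]=?,scc[3]=0,scc[4]=?,scc[5]=?,scc[6]=0,scc[7]=?,scc[8]=?)
step 3: low=(low[0]=0,low[1]=2,low[2]=?,low[3]=4,low[4]=1,low[5]=?,low[6]=4,low[7]=3,low[8]=?); scc=(scc[0]=?,scc[1]=?,scc[2]=?,scc[3]=0,scc[4]=?,scc[5]=?,scc[6]=0,scc[7]=1,scc[8]=?)
step 4: low=(low[0]=0,low[1]=2,low[2]=?,low[3]=4,low[4]=1,low[5]=?,low[6]=4,low[7]=3,low[8]=?); scc=(scc[0]=?,scc[1]=2,scc[2]=?,scc[3]=0,scc[4]=?,scc[5]=?,scc[6]=0,scc[7]=1,scc[8]=?)
step 5: low=(low[0]=0,low[1]=2,low[2]=?,low[3]=4,low[4]=1,low[5]=?,low[6]=4,low[7]=3,low[8]=?); scc=(scc[0]=?,scc[1]=2,scc[2]=?,scc[3]=0,scc[4]=3,scc[5]=?,scc[6]=0,scc[7]=1,scc[8]=?)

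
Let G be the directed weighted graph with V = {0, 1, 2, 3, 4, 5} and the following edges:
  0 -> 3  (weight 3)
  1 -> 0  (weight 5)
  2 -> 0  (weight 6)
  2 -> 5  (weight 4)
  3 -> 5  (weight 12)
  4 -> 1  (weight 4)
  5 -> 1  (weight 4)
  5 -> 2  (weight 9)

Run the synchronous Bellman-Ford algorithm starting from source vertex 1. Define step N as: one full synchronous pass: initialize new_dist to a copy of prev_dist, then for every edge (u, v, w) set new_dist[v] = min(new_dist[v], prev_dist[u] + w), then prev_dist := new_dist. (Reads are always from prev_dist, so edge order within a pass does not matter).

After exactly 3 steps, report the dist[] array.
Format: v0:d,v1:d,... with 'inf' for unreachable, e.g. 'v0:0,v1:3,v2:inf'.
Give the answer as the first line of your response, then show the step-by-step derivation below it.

v0:5,v1:0,v2:inf,v3:8,v4:inf,v5:20

step 1: dist = v0:5,v1:0,v2:inf,v3:inf,v4:inf,v5:inf
step 2: dist = v0:5,v1:0,v2:inf,v3:8,v4:inf,v5:inf
step 3: dist = v0:5,v1:0,v2:inf,v3:8,v4:inf,v5:20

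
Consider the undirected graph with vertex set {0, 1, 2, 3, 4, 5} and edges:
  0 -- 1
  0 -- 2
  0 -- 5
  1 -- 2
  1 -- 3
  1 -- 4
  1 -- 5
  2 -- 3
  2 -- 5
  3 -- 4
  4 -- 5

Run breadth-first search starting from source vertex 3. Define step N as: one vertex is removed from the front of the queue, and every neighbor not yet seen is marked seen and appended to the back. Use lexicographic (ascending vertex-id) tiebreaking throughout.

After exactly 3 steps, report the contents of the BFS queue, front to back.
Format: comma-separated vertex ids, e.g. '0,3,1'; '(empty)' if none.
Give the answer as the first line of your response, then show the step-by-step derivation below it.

4,0,5

step 1: dequeue 3; queue=[1,2,4]; order=3
step 2: dequeue 1; queue=[2,4,0,5]; order=3,1
step 3: dequeue 2; queue=[4,0,5]; order=3,1,2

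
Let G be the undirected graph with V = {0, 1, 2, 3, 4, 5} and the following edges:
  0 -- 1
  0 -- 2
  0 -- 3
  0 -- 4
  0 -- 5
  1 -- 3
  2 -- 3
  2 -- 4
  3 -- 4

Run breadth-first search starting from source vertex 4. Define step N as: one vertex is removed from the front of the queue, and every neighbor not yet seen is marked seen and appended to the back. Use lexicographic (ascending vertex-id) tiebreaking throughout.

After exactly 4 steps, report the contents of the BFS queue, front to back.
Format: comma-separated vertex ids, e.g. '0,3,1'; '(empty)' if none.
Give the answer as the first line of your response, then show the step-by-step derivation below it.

1,5

step 1: dequeue 4; queue=[0,2,3]; order=4
step 2: dequeue 0; queue=[2,3,1,5]; order=4,0
step 3: dequeue 2; queue=[3,1,5]; order=4,0,2
step 4: dequeue 3; queue=[1,5]; order=4,0,2,3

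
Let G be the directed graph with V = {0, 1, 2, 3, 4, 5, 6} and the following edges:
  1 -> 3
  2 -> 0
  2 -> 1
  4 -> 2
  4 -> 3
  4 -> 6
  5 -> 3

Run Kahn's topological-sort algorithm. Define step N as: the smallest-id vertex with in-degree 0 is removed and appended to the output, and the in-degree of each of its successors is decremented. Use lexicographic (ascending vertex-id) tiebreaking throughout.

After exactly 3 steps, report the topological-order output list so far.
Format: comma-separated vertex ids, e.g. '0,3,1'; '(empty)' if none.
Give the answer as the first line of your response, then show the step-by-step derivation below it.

4,2,0

step 1: output 4; order=[4]; indeg=(1,1,0,2,0,0,0)
step 2: output 2; order=[4,2]; indeg=(0,0,0,2,0,0,0)
step 3: output 0; order=[4,2,0]; indeg=(0,0,0,2,0,0,0)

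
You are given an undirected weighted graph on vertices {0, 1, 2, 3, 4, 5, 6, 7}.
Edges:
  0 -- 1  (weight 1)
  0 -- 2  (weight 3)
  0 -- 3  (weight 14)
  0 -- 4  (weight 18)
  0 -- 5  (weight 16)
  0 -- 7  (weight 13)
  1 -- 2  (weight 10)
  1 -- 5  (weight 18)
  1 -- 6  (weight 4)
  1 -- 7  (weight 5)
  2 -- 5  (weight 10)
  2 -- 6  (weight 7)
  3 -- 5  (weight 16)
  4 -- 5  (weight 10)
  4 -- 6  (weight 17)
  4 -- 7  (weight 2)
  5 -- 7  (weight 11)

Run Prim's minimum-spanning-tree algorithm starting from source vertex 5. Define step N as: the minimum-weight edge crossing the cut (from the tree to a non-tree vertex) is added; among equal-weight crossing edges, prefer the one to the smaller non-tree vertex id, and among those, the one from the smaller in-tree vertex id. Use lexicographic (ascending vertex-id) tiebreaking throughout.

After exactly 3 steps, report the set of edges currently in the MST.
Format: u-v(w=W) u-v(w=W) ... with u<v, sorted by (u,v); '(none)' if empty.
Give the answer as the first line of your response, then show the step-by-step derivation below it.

0-1(w=1) 0-2(w=3) 2-5(w=10)

step 1: add edge 2-5 (w=10); MST = {2-5(w=10)}
step 2: add edge 0-2 (w=3); MST = {0-2(w=3) 2-5(w=10)}
step 3: add edge 0-1 (w=1); MST = {0-1(w=1) 0-2(w=3) 2-5(w=10)}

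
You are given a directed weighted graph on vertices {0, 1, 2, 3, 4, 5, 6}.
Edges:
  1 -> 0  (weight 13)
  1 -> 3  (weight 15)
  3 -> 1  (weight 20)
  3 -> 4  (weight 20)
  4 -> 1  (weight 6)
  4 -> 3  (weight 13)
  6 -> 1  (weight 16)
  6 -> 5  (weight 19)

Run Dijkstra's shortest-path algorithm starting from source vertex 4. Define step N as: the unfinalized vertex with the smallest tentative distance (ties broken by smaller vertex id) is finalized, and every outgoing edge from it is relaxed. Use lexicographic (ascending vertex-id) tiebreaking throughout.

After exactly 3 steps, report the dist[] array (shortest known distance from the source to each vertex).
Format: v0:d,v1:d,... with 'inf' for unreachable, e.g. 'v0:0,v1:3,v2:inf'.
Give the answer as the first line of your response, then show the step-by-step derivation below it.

v0:19,v1:6,v2:inf,v3:13,v4:0,v5:inf,v6:inf

step 1: dist = v0:inf,v1:6,v2:inf,v3:13,v4:0,v5:inf,v6:inf
step 2: dist = v0:19,v1:6,v2:inf,v3:13,v4:0,v5:inf,v6:inf
step 3: dist = v0:19,v1:6,v2:inf,v3:13,v4:0,v5:inf,v6:inf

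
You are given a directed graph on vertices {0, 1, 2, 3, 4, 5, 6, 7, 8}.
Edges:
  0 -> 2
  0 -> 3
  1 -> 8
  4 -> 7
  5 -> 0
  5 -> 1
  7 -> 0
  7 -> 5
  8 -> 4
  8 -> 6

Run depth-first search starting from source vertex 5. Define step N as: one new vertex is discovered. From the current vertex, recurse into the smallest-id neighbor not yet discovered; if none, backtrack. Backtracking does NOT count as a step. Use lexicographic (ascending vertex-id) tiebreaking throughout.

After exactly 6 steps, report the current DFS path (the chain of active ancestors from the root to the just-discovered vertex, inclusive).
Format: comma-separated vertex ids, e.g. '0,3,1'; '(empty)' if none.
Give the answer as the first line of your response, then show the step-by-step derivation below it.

5,1,8

step 1: discover 5; path=5; order=5
step 2: discover 0; path=5>0; order=5,0
step 3: discover 2; path=5>0>2; order=5,0,2
step 4: discover 3; path=5>0>3; order=5,0,2,3
step 5: discover 1; path=5>1; order=5,0,2,3,1
step 6: discover 8; path=5>1>8; order=5,0,2,3,1,8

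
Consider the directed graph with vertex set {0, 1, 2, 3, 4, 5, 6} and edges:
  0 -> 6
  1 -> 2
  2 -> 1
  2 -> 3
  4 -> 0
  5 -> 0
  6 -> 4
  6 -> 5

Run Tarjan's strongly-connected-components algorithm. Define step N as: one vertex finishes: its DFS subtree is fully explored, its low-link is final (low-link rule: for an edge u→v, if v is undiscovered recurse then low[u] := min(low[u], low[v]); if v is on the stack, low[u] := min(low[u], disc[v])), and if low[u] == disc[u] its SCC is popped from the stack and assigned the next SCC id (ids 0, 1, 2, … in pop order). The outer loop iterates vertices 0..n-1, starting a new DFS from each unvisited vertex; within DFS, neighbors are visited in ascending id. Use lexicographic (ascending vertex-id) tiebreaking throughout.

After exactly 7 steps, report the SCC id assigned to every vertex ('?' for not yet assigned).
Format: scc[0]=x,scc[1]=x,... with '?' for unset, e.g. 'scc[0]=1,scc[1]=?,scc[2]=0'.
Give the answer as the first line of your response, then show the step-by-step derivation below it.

scc[0]=0,scc[1]=2,scc[2]=2,scc[3]=1,scc[4]=0,scc[5]=0,scc[6]=0

step 1: low=(low[0]=0,low[1]=?,low[2]=?,low[3]=?,low[4]=0,low[5]=?,low[6]=1); scc=(scc[0]=?,scc[1]=?,scc[2]=?,scc[3]=?,scc[4]=?,scc[5]=?,scc[6]=?)
step 2: low=(low[0]=0,low[1]=?,low[2]=?,low[3]=?,low[4]=0,low[5]=0,low[6]=0); scc=(scc[0]=?,scc[1]=?,scc[2]=?,scc[3]=?,scc[4]=?,scc[5]=?,scc[6]=?)
step 3: low=(low[0]=0,low[1]=?,low[2]=?,low[3]=?,low[4]=0,low[5]=0,low[6]=0); scc=(scc[0]=?,scc[1]=?,scc[2]=?,scc[3]=?,scc[4]=?,scc[5]=?,scc[6]=?)
step 4: low=(low[0]=0,low[1]=?,low[2]=?,low[3]=?,low[4]=0,low[5]=0,low[6]=0); scc=(scc[0]=0,scc[1]=?,scc[2]=?,scc[3]=?,scc[4]=0,scc[5]=0,scc[6]=0)
step 5: low=(low[0]=0,low[1]=4,low[2]=4,low[3]=6,low[4]=0,low[5]=0,low[6]=0); scc=(scc[0]=0,scc[1]=?,scc[2]=?,scc[3]=1,scc[4]=0,scc[5]=0,scc[6]=0)
step 6: low=(low[0]=0,low[1]=4,low[2]=4,low[3]=6,low[4]=0,low[5]=0,low[6]=0); scc=(scc[0]=0,scc[1]=?,scc[2]=?,scc[3]=1,scc[4]=0,scc[5]=0,scc[6]=0)
step 7: low=(low[0]=0,low[1]=4,low[2]=4,low[3]=6,low[4]=0,low[5]=0,low[6]=0); scc=(scc[0]=0,scc[1]=2,scc[2]=2,scc[3]=1,scc[4]=0,scc[5]=0,scc[6]=0)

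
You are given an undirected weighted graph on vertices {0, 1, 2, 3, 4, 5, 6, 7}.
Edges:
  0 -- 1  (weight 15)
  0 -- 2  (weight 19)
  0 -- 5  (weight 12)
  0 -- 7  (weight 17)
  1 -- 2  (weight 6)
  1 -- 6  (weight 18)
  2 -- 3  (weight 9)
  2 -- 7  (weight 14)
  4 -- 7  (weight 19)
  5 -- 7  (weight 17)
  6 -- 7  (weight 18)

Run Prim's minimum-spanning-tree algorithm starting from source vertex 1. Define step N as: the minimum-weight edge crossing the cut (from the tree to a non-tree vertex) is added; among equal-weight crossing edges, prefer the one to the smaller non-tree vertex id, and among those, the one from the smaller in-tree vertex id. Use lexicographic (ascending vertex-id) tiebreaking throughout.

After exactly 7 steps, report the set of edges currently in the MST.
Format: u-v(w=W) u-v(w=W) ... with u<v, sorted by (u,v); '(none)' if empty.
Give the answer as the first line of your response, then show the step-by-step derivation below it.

0-1(w=15) 0-5(w=12) 1-2(w=6) 1-6(w=18) 2-3(w=9) 2-7(w=14) 4-7(w=19)

step 1: add edge 1-2 (w=6); MST = {1-2(w=6)}
step 2: add edge 2-3 (w=9); MST = {1-2(w=6) 2-3(w=9)}
step 3: add edge 2-7 (w=14); MST = {1-2(w=6) 2-3(w=9) 2-7(w=14)}
step 4: add edge 0-1 (w=15); MST = {0-1(w=15) 1-2(w=6) 2-3(w=9) 2-7(w=14)}
step 5: add edge 0-5 (w=12); MST = {0-1(w=15) 0-5(w=12) 1-2(w=6) 2-3(w=9) 2-7(w=14)}
step 6: add edge 1-6 (w=18); MST = {0-1(w=15) 0-5(w=12) 1-2(w=6) 1-6(w=18) 2-3(w=9) 2-7(w=14)}
step 7: add edge 4-7 (w=19); MST = {0-1(w=15) 0-5(w=12) 1-2(w=6) 1-6(w=18) 2-3(w=9) 2-7(w=14) 4-7(w=19)}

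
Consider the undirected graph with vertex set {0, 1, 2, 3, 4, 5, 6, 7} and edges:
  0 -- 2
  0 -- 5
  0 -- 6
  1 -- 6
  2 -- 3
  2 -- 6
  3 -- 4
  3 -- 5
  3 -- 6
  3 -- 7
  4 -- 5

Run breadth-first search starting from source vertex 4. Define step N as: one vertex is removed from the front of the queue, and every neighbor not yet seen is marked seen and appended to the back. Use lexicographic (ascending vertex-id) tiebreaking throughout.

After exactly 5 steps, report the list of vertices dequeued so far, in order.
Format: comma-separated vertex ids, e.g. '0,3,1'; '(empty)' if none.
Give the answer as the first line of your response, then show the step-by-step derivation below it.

4,3,5,2,6

step 1: dequeue 4; queue=[3,5]; order=4
step 2: dequeue 3; queue=[5,2,6,7]; order=4,3
step 3: dequeue 5; queue=[2,6,7,0]; order=4,3,5
step 4: dequeue 2; queue=[6,7,0]; order=4,3,5,2
step 5: dequeue 6; queue=[7,0,1]; order=4,3,5,2,6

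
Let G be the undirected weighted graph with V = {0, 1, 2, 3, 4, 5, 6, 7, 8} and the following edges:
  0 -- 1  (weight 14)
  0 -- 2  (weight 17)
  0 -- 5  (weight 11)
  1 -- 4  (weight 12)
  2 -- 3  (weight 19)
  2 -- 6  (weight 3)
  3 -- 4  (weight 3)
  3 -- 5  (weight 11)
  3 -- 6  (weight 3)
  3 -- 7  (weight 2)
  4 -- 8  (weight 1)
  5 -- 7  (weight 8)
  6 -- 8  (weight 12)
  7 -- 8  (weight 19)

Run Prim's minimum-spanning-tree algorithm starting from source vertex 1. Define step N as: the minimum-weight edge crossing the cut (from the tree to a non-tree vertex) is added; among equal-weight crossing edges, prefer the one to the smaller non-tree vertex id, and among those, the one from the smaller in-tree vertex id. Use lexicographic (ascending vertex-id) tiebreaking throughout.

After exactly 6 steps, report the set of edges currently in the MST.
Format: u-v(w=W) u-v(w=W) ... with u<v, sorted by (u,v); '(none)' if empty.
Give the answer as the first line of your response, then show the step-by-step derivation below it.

1-4(w=12) 2-6(w=3) 3-4(w=3) 3-6(w=3) 3-7(w=2) 4-8(w=1)

step 1: add edge 1-4 (w=12); MST = {1-4(w=12)}
step 2: add edge 4-8 (w=1); MST = {1-4(w=12) 4-8(w=1)}
step 3: add edge 3-4 (w=3); MST = {1-4(w=12) 3-4(w=3) 4-8(w=1)}
step 4: add edge 3-7 (w=2); MST = {1-4(w=12) 3-4(w=3) 3-7(w=2) 4-8(w=1)}
step 5: add edge 3-6 (w=3); MST = {1-4(w=12) 3-4(w=3) 3-6(w=3) 3-7(w=2) 4-8(w=1)}
step 6: add edge 2-6 (w=3); MST = {1-4(w=12) 2-6(w=3) 3-4(w=3) 3-6(w=3) 3-7(w=2) 4-8(w=1)}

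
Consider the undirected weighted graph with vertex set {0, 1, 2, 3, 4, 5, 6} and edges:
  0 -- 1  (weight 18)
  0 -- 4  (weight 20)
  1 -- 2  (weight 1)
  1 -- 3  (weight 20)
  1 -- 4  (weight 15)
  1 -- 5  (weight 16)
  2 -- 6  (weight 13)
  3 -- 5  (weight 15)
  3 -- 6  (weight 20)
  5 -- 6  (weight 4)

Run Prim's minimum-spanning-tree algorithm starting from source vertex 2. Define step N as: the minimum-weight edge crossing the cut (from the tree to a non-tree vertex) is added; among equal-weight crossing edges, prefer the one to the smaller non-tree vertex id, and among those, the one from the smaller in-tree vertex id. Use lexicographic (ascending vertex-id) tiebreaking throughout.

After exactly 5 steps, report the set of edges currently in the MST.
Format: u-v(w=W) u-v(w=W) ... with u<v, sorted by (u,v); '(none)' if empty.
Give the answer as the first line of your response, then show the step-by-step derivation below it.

1-2(w=1) 1-4(w=15) 2-6(w=13) 3-5(w=15) 5-6(w=4)

step 1: add edge 1-2 (w=1); MST = {1-2(w=1)}
step 2: add edge 2-6 (w=13); MST = {1-2(w=1) 2-6(w=13)}
step 3: add edge 5-6 (w=4); MST = {1-2(w=1) 2-6(w=13) 5-6(w=4)}
step 4: add edge 3-5 (w=15); MST = {1-2(w=1) 2-6(w=13) 3-5(w=15) 5-6(w=4)}
step 5: add edge 1-4 (w=15); MST = {1-2(w=1) 1-4(w=15) 2-6(w=13) 3-5(w=15) 5-6(w=4)}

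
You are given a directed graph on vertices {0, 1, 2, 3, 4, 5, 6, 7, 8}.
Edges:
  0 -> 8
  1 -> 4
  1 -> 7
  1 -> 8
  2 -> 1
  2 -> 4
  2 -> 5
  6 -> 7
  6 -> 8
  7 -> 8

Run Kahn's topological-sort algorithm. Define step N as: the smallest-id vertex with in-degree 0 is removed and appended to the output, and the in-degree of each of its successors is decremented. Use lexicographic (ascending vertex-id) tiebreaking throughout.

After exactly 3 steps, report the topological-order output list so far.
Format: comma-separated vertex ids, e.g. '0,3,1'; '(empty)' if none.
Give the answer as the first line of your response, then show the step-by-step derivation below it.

0,2,1

step 1: output 0; order=[0]; indeg=(0,1,0,0,2,1,0,2,3)
step 2: output 2; order=[0,2]; indeg=(0,0,0,0,1,0,0,2,3)
step 3: output 1; order=[0,2,1]; indeg=(0,0,0,0,0,0,0,1,2)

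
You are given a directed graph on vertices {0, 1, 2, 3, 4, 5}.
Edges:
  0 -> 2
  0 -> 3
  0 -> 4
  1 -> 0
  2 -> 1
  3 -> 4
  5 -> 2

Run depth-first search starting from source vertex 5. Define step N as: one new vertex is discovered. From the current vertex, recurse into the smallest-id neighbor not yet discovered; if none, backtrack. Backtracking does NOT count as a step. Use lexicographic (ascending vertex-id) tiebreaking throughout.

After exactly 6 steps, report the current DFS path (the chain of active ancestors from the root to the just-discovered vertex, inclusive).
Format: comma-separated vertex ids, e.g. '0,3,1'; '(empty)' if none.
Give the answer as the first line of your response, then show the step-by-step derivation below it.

5,2,1,0,3,4

step 1: discover 5; path=5; order=5
step 2: discover 2; path=5>2; order=5,2
step 3: discover 1; path=5>2>1; order=5,2,1
step 4: discover 0; path=5>2>1>0; order=5,2,1,0
step 5: discover 3; path=5>2>1>0>3; order=5,2,1,0,3
step 6: discover 4; path=5>2>1>0>3>4; order=5,2,1,0,3,4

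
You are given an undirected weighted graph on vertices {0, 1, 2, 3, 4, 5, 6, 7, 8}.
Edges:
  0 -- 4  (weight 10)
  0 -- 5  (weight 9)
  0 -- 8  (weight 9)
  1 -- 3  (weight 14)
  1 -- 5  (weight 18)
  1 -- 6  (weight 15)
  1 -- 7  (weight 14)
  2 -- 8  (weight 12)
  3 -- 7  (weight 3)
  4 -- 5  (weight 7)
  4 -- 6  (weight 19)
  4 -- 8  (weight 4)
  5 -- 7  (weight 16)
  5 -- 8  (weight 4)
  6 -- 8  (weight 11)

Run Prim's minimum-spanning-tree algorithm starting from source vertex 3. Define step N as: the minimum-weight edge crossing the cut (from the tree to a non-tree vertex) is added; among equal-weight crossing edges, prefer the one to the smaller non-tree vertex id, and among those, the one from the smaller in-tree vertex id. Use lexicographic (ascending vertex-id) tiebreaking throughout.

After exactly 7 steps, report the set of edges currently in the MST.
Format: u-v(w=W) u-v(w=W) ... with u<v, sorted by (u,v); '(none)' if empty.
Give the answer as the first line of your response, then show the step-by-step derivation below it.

0-5(w=9) 1-3(w=14) 1-6(w=15) 3-7(w=3) 4-8(w=4) 5-8(w=4) 6-8(w=11)

step 1: add edge 3-7 (w=3); MST = {3-7(w=3)}
step 2: add edge 1-3 (w=14); MST = {1-3(w=14) 3-7(w=3)}
step 3: add edge 1-6 (w=15); MST = {1-3(w=14) 1-6(w=15) 3-7(w=3)}
step 4: add edge 6-8 (w=11); MST = {1-3(w=14) 1-6(w=15) 3-7(w=3) 6-8(w=11)}
step 5: add edge 4-8 (w=4); MST = {1-3(w=14) 1-6(w=15) 3-7(w=3) 4-8(w=4) 6-8(w=11)}
step 6: add edge 5-8 (w=4); MST = {1-3(w=14) 1-6(w=15) 3-7(w=3) 4-8(w=4) 5-8(w=4) 6-8(w=11)}
step 7: add edge 0-5 (w=9); MST = {0-5(w=9) 1-3(w=14) 1-6(w=15) 3-7(w=3) 4-8(w=4) 5-8(w=4) 6-8(w=11)}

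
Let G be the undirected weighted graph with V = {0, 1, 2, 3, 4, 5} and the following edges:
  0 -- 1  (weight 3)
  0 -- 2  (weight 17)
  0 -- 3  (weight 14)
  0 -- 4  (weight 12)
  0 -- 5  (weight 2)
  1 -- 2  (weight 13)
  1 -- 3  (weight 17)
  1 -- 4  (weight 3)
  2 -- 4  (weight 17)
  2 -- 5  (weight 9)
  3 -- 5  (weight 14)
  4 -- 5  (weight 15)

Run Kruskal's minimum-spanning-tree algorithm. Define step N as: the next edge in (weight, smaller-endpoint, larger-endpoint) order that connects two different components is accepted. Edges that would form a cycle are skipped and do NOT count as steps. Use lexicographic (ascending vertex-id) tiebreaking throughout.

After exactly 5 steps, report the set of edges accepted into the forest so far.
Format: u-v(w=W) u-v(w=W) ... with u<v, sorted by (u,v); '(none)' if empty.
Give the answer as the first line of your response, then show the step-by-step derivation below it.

0-1(w=3) 0-3(w=14) 0-5(w=2) 1-4(w=3) 2-5(w=9)

step 1: add edge 0-5 (w=2); MST = {0-5(w=2)}
step 2: add edge 0-1 (w=3); MST = {0-1(w=3) 0-5(w=2)}
step 3: add edge 1-4 (w=3); MST = {0-1(w=3) 0-5(w=2) 1-4(w=3)}
step 4: add edge 2-5 (w=9); MST = {0-1(w=3) 0-5(w=2) 1-4(w=3) 2-5(w=9)}
step 5: add edge 0-3 (w=14); MST = {0-1(w=3) 0-3(w=14) 0-5(w=2) 1-4(w=3) 2-5(w=9)}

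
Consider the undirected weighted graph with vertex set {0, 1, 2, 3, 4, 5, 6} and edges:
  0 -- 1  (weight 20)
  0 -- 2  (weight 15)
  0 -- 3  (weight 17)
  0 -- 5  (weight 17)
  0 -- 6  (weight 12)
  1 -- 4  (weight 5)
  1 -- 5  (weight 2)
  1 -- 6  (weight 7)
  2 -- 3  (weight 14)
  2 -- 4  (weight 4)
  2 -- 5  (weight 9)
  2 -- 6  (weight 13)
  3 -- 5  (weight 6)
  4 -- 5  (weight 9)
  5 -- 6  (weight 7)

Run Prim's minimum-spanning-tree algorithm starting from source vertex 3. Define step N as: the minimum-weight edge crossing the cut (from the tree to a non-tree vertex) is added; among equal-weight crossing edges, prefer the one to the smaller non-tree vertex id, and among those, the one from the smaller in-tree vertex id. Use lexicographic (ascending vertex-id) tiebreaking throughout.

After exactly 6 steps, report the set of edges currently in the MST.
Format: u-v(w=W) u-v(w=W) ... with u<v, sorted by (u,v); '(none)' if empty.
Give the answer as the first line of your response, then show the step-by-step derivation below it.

0-6(w=12) 1-4(w=5) 1-5(w=2) 1-6(w=7) 2-4(w=4) 3-5(w=6)

step 1: add edge 3-5 (w=6); MST = {3-5(w=6)}
step 2: add edge 1-5 (w=2); MST = {1-5(w=2) 3-5(w=6)}
step 3: add edge 1-4 (w=5); MST = {1-4(w=5) 1-5(w=2) 3-5(w=6)}
step 4: add edge 2-4 (w=4); MST = {1-4(w=5) 1-5(w=2) 2-4(w=4) 3-5(w=6)}
step 5: add edge 1-6 (w=7); MST = {1-4(w=5) 1-5(w=2) 1-6(w=7) 2-4(w=4) 3-5(w=6)}
step 6: add edge 0-6 (w=12); MST = {0-6(w=12) 1-4(w=5) 1-5(w=2) 1-6(w=7) 2-4(w=4) 3-5(w=6)}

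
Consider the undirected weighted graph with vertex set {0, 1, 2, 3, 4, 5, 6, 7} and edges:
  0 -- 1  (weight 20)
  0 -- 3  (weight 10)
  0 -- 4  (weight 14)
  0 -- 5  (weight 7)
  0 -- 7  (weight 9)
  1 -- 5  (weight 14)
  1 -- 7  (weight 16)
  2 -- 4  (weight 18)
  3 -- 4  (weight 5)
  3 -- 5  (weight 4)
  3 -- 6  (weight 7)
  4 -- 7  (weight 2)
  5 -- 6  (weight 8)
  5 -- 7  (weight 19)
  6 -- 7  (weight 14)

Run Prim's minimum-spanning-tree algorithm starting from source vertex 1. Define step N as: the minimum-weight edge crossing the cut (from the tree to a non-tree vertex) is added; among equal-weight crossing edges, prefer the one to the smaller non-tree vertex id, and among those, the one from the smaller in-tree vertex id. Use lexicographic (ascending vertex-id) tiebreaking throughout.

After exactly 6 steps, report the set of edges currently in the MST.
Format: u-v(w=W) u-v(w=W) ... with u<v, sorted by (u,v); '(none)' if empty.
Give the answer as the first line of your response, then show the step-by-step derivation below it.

0-5(w=7) 1-5(w=14) 3-4(w=5) 3-5(w=4) 3-6(w=7) 4-7(w=2)

step 1: add edge 1-5 (w=14); MST = {1-5(w=14)}
step 2: add edge 3-5 (w=4); MST = {1-5(w=14) 3-5(w=4)}
step 3: add edge 3-4 (w=5); MST = {1-5(w=14) 3-4(w=5) 3-5(w=4)}
step 4: add edge 4-7 (w=2); MST = {1-5(w=14) 3-4(w=5) 3-5(w=4) 4-7(w=2)}
step 5: add edge 0-5 (w=7); MST = {0-5(w=7) 1-5(w=14) 3-4(w=5) 3-5(w=4) 4-7(w=2)}
step 6: add edge 3-6 (w=7); MST = {0-5(w=7) 1-5(w=14) 3-4(w=5) 3-5(w=4) 3-6(w=7) 4-7(w=2)}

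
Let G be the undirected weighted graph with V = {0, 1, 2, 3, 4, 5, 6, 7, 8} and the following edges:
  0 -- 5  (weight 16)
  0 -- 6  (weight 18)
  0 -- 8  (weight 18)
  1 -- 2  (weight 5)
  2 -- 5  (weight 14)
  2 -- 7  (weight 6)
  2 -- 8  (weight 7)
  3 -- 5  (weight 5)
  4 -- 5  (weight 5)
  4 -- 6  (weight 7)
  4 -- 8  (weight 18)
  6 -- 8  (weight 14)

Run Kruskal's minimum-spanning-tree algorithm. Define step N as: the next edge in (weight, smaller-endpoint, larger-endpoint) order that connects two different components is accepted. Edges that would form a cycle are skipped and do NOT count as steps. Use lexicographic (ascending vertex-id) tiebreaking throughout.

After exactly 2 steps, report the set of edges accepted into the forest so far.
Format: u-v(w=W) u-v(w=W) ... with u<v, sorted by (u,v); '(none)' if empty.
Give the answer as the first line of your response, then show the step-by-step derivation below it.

1-2(w=5) 3-5(w=5)

step 1: add edge 1-2 (w=5); MST = {1-2(w=5)}
step 2: add edge 3-5 (w=5); MST = {1-2(w=5) 3-5(w=5)}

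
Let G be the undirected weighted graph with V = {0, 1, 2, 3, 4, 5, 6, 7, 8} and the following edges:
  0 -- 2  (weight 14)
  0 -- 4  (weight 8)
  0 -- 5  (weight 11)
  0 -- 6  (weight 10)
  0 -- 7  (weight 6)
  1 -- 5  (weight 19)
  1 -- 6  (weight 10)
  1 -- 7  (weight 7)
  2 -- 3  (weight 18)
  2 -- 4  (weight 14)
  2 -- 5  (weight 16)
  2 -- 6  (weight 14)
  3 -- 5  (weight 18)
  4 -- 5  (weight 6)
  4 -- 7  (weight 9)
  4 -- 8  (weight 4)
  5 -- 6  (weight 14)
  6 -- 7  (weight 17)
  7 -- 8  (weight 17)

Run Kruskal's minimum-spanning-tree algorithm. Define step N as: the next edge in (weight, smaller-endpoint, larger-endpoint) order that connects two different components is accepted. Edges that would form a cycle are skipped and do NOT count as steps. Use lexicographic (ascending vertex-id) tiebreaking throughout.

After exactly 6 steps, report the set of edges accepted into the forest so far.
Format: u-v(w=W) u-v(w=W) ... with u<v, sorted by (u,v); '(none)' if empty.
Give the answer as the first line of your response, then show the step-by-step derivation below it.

0-4(w=8) 0-6(w=10) 0-7(w=6) 1-7(w=7) 4-5(w=6) 4-8(w=4)

step 1: add edge 4-8 (w=4); MST = {4-8(w=4)}
step 2: add edge 0-7 (w=6); MST = {0-7(w=6) 4-8(w=4)}
step 3: add edge 4-5 (w=6); MST = {0-7(w=6) 4-5(w=6) 4-8(w=4)}
step 4: add edge 1-7 (w=7); MST = {0-7(w=6) 1-7(w=7) 4-5(w=6) 4-8(w=4)}
step 5: add edge 0-4 (w=8); MST = {0-4(w=8) 0-7(w=6) 1-7(w=7) 4-5(w=6) 4-8(w=4)}
step 6: add edge 0-6 (w=10); MST = {0-4(w=8) 0-6(w=10) 0-7(w=6) 1-7(w=7) 4-5(w=6) 4-8(w=4)}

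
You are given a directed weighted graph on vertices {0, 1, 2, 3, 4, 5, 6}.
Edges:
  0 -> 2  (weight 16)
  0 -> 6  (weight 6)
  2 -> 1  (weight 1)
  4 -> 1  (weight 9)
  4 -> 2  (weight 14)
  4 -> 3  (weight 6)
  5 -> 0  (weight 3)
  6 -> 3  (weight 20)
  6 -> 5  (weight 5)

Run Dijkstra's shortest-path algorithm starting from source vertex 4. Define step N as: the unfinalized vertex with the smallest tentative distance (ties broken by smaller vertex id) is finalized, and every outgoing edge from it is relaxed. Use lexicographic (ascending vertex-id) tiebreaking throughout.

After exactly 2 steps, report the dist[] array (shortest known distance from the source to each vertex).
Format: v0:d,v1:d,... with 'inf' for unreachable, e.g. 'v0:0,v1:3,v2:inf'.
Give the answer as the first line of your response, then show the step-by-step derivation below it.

v0:inf,v1:9,v2:14,v3:6,v4:0,v5:inf,v6:inf

step 1: dist = v0:inf,v1:9,v2:14,v3:6,v4:0,v5:inf,v6:inf
step 2: dist = v0:inf,v1:9,v2:14,v3:6,v4:0,v5:inf,v6:inf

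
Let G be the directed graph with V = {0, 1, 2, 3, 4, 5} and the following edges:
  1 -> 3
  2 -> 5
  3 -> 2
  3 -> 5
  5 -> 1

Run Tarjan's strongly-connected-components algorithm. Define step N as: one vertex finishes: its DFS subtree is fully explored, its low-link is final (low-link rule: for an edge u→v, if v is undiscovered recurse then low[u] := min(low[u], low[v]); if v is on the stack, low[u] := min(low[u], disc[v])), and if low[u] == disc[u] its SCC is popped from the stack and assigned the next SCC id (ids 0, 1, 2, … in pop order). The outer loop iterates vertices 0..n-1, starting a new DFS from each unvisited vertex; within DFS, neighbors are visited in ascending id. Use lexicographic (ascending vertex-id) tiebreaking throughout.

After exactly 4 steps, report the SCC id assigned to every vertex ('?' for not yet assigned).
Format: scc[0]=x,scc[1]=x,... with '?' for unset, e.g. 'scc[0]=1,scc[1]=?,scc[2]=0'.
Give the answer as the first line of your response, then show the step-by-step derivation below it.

scc[0]=0,scc[1]=?,scc[2]=?,scc[3]=?,scc[4]=?,scc[5]=?

step 1: low=(low[0]=0,low[1]=?,low[2]=?,low[3]=?,low[4]=?,low[5]=?); scc=(scc[0]=0,scc[1]=?,scc[2]=?,scc[3]=?,scc[4]=?,scc[5]=?)
step 2: low=(low[0]=0,low[1]=1,low[2]=3,low[3]=2,low[4]=?,low[5]=1); scc=(scc[0]=0,scc[1]=?,scc[2]=?,scc[3]=?,scc[4]=?,scc[5]=?)
step 3: low=(low[0]=0,low[1]=1,low[2]=1,low[3]=2,low[4]=?,low[5]=1); scc=(scc[0]=0,scc[1]=?,scc[2]=?,scc[3]=?,scc[4]=?,scc[5]=?)
step 4: low=(low[0]=0,low[1]=1,low[2]=1,low[3]=1,low[4]=?,low[5]=1); scc=(scc[0]=0,scc[1]=?,scc[2]=?,scc[3]=?,scc[4]=?,scc[5]=?)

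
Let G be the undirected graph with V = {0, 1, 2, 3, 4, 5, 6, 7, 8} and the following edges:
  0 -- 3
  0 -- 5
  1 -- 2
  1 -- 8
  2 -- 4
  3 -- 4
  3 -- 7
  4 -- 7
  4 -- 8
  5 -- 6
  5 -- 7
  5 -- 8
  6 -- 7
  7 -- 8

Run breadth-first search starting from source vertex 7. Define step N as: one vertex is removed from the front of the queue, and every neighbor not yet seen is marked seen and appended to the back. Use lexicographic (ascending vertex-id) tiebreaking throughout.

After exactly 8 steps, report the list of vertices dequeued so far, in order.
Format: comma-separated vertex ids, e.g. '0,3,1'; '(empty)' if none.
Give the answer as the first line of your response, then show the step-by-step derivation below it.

7,3,4,5,6,8,0,2

step 1: dequeue 7; queue=[3,4,5,6,8]; order=7
step 2: dequeue 3; queue=[4,5,6,8,0]; order=7,3
step 3: dequeue 4; queue=[5,6,8,0,2]; order=7,3,4
step 4: dequeue 5; queue=[6,8,0,2]; order=7,3,4,5
step 5: dequeue 6; queue=[8,0,2]; order=7,3,4,5,6
step 6: dequeue 8; queue=[0,2,1]; order=7,3,4,5,6,8
step 7: dequeue 0; queue=[2,1]; order=7,3,4,5,6,8,0
step 8: dequeue 2; queue=[1]; order=7,3,4,5,6,8,0,2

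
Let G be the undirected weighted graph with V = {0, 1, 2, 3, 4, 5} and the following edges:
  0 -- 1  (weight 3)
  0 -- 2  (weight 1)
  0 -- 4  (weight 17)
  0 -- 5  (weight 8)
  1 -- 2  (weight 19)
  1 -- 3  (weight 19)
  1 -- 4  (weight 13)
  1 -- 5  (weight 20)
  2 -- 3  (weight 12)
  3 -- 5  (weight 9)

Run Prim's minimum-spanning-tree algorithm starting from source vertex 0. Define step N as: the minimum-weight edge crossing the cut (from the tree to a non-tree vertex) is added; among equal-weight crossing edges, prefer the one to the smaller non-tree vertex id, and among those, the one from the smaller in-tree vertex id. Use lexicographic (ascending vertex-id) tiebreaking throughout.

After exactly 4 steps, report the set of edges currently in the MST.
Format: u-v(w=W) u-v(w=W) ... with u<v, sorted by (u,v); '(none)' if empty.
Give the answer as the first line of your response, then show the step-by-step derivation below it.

0-1(w=3) 0-2(w=1) 0-5(w=8) 3-5(w=9)

step 1: add edge 0-2 (w=1); MST = {0-2(w=1)}
step 2: add edge 0-1 (w=3); MST = {0-1(w=3) 0-2(w=1)}
step 3: add edge 0-5 (w=8); MST = {0-1(w=3) 0-2(w=1) 0-5(w=8)}
step 4: add edge 3-5 (w=9); MST = {0-1(w=3) 0-2(w=1) 0-5(w=8) 3-5(w=9)}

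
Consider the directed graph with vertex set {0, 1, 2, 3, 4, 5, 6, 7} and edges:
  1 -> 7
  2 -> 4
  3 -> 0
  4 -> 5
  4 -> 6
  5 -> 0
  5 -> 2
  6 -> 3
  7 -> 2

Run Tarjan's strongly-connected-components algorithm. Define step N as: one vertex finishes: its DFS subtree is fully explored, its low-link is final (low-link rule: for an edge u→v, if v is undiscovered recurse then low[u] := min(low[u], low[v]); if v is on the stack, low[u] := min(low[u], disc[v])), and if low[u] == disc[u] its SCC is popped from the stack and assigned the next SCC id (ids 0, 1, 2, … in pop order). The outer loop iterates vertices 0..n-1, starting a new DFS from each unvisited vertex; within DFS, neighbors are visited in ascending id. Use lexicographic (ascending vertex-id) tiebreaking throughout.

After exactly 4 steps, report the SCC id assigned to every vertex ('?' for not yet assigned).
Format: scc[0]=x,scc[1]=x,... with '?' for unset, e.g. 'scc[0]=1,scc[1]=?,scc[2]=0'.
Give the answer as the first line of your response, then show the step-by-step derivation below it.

scc[0]=0,scc[1]=?,scc[2]=?,scc[3]=1,scc[4]=?,scc[5]=?,scc[6]=2,scc[7]=?

step 1: low=(low[0]=0,low[1]=?,low[2]=?,low[3]=?,low[4]=?,low[5]=?,low[6]=?,low[7]=?); scc=(scc[0]=0,scc[1]=?,scc[2]=?,scc[3]=?,scc[4]=?,scc[5]=?,scc[6]=?,scc[7]=?)
step 2: low=(low[0]=0,low[1]=1,low[2]=3,low[3]=?,low[4]=4,low[5]=3,low[6]=?,low[7]=2); scc=(scc[0]=0,scc[1]=?,scc[2]=?,scc[3]=?,scc[4]=?,scc[5]=?,scc[6]=?,scc[7]=?)
step 3: low=(low[0]=0,low[1]=1,low[2]=3,low[3]=7,low[4]=3,low[5]=3,low[6]=6,low[7]=2); scc=(scc[0]=0,scc[1]=?,scc[2]=?,scc[3]=1,scc[4]=?,scc[5]=?,scc[6]=?,scc[7]=?)
step 4: low=(low[0]=0,low[1]=1,low[2]=3,low[3]=7,low[4]=3,low[5]=3,low[6]=6,low[7]=2); scc=(scc[0]=0,scc[1]=?,scc[2]=?,scc[3]=1,scc[4]=?,scc[5]=?,scc[6]=2,scc[7]=?)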